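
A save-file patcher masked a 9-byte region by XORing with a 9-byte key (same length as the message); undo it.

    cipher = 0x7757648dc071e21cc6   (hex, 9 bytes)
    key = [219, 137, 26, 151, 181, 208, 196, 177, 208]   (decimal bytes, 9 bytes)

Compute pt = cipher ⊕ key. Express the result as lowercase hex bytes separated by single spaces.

XOR is its own inverse, so applying the key byte-wise gives the result directly.
byte 0: 01110111 XOR 11011011 = 10101100
byte 1: 01010111 XOR 10001001 = 11011110
byte 2: 01100100 XOR 00011010 = 01111110
byte 3: 10001101 XOR 10010111 = 00011010
byte 4: 11000000 XOR 10110101 = 01110101
byte 5: 01110001 XOR 11010000 = 10100001
byte 6: 11100010 XOR 11000100 = 00100110
byte 7: 00011100 XOR 10110001 = 10101101
byte 8: 11000110 XOR 11010000 = 00010110

ac de 7e 1a 75 a1 26 ad 16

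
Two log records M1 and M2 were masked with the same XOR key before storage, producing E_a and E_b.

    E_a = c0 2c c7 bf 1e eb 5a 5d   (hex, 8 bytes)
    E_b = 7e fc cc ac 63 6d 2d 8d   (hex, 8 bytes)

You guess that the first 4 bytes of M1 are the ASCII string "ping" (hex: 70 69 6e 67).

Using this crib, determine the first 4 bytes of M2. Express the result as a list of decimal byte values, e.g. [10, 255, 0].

First, E_a ⊕ E_b = (M1 ⊕ K) ⊕ (M2 ⊕ K) = M1 ⊕ M2, so the key drops out. Then M2 = (M1 ⊕ M2) ⊕ M1 over the first 4 bytes.
byte 0: (c0 ⊕ 7e) ⊕ 70 = be ⊕ 70 = ce
byte 1: (2c ⊕ fc) ⊕ 69 = d0 ⊕ 69 = b9
byte 2: (c7 ⊕ cc) ⊕ 6e = 0b ⊕ 6e = 65
byte 3: (bf ⊕ ac) ⊕ 67 = 13 ⊕ 67 = 74

[206, 185, 101, 116]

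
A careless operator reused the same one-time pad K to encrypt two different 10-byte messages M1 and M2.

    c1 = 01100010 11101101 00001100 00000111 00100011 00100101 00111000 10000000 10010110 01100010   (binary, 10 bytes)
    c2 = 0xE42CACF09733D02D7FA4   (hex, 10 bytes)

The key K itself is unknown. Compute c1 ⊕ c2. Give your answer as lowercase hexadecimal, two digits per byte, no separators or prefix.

c1 ⊕ c2 = (M1 ⊕ K) ⊕ (M2 ⊕ K) = M1 ⊕ M2 — the shared key cancels under XOR.
 98 ⊕ 228 = 134
237 ⊕  44 = 193
 12 ⊕ 172 = 160
  7 ⊕ 240 = 247
 35 ⊕ 151 = 180
 37 ⊕  51 =  22
 56 ⊕ 208 = 232
128 ⊕  45 = 173
150 ⊕ 127 = 233
 98 ⊕ 164 = 198

86c1a0f7b416e8ade9c6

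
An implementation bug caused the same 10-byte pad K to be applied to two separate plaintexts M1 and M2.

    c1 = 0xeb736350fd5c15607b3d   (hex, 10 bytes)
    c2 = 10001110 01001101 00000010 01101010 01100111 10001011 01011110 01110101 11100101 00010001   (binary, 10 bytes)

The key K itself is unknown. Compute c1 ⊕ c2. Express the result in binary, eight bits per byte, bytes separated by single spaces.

01100101 00111110 01100001 00111010 10011010 11010111 01001011 00010101 10011110 00101100

c1 ⊕ c2 = (M1 ⊕ K) ⊕ (M2 ⊕ K) = M1 ⊕ M2 — the shared key cancels under XOR.
eb XOR 8e = 65
73 XOR 4d = 3e
63 XOR 02 = 61
50 XOR 6a = 3a
fd XOR 67 = 9a
5c XOR 8b = d7
15 XOR 5e = 4b
60 XOR 75 = 15
7b XOR e5 = 9e
3d XOR 11 = 2c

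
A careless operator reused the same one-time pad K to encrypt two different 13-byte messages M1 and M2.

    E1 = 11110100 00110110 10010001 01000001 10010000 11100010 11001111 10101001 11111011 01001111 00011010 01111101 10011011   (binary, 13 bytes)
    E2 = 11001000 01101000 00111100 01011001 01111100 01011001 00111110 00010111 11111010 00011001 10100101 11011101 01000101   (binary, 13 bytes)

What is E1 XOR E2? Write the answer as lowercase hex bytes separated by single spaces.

3c 5e ad 18 ec bb f1 be 01 56 bf a0 de

E1 ⊕ E2 = (M1 ⊕ K) ⊕ (M2 ⊕ K) = M1 ⊕ M2 — the shared key cancels under XOR.
f4 XOR c8 = 3c
36 XOR 68 = 5e
91 XOR 3c = ad
41 XOR 59 = 18
90 XOR 7c = ec
e2 XOR 59 = bb
cf XOR 3e = f1
a9 XOR 17 = be
fb XOR fa = 01
4f XOR 19 = 56
1a XOR a5 = bf
7d XOR dd = a0
9b XOR 45 = de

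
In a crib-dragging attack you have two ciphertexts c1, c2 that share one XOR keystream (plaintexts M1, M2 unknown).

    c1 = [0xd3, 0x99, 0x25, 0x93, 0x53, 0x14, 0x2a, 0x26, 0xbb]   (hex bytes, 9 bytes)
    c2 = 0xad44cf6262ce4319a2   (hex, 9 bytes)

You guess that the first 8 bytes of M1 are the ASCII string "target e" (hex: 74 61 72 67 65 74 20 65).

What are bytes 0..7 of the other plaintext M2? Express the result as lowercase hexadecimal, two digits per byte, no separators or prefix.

First, c1 ⊕ c2 = (M1 ⊕ K) ⊕ (M2 ⊕ K) = M1 ⊕ M2, so the key drops out. Then M2 = (M1 ⊕ M2) ⊕ M1 over the first 8 bytes.
byte 0: (d3 XOR ad) XOR 74 = 7e XOR 74 = 0a
byte 1: (99 XOR 44) XOR 61 = dd XOR 61 = bc
byte 2: (25 XOR cf) XOR 72 = ea XOR 72 = 98
byte 3: (93 XOR 62) XOR 67 = f1 XOR 67 = 96
byte 4: (53 XOR 62) XOR 65 = 31 XOR 65 = 54
byte 5: (14 XOR ce) XOR 74 = da XOR 74 = ae
byte 6: (2a XOR 43) XOR 20 = 69 XOR 20 = 49
byte 7: (26 XOR 19) XOR 65 = 3f XOR 65 = 5a

0abc989654ae495a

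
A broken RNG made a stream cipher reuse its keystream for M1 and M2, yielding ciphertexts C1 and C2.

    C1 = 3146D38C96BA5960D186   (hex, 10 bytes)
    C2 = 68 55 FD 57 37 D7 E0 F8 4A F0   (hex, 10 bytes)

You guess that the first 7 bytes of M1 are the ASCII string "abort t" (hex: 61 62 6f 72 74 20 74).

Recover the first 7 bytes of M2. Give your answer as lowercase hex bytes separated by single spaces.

First, C1 ⊕ C2 = (M1 ⊕ K) ⊕ (M2 ⊕ K) = M1 ⊕ M2, so the key drops out. Then M2 = (M1 ⊕ M2) ⊕ M1 over the first 7 bytes.
byte 0: (31 XOR 68) XOR 61 = 59 XOR 61 = 38
byte 1: (46 XOR 55) XOR 62 = 13 XOR 62 = 71
byte 2: (d3 XOR fd) XOR 6f = 2e XOR 6f = 41
byte 3: (8c XOR 57) XOR 72 = db XOR 72 = a9
byte 4: (96 XOR 37) XOR 74 = a1 XOR 74 = d5
byte 5: (ba XOR d7) XOR 20 = 6d XOR 20 = 4d
byte 6: (59 XOR e0) XOR 74 = b9 XOR 74 = cd

38 71 41 a9 d5 4d cd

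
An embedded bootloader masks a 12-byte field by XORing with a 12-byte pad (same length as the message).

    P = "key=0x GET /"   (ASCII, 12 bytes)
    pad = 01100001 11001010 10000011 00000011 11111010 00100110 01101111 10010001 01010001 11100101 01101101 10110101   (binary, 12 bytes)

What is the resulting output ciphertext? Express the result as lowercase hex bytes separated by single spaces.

0a af fa 3e ca 5e 4f d6 14 b1 4d 9a

XOR is its own inverse, so applying the key byte-wise gives the result directly.
6b ⊕ 61 = 0a
65 ⊕ ca = af
79 ⊕ 83 = fa
3d ⊕ 03 = 3e
30 ⊕ fa = ca
78 ⊕ 26 = 5e
20 ⊕ 6f = 4f
47 ⊕ 91 = d6
45 ⊕ 51 = 14
54 ⊕ e5 = b1
20 ⊕ 6d = 4d
2f ⊕ b5 = 9a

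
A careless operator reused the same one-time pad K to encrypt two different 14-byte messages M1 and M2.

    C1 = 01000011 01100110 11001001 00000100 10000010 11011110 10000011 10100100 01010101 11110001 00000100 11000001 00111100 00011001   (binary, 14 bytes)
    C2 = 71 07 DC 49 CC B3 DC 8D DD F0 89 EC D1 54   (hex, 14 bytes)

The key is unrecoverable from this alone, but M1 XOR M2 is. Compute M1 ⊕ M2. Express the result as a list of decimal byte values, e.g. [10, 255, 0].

C1 ⊕ C2 = (M1 ⊕ K) ⊕ (M2 ⊕ K) = M1 ⊕ M2 — the shared key cancels under XOR.
43 ^ 71 = 32
66 ^ 07 = 61
c9 ^ dc = 15
04 ^ 49 = 4d
82 ^ cc = 4e
de ^ b3 = 6d
83 ^ dc = 5f
a4 ^ 8d = 29
55 ^ dd = 88
f1 ^ f0 = 01
04 ^ 89 = 8d
c1 ^ ec = 2d
3c ^ d1 = ed
19 ^ 54 = 4d

[50, 97, 21, 77, 78, 109, 95, 41, 136, 1, 141, 45, 237, 77]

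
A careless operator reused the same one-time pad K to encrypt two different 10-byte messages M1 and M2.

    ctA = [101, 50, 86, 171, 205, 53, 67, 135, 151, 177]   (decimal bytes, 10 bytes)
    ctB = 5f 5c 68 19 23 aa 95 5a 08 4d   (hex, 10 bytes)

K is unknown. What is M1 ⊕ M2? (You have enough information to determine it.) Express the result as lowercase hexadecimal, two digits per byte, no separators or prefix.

3a6e3eb2ee9fd6dd9ffc

ctA ⊕ ctB = (M1 ⊕ K) ⊕ (M2 ⊕ K) = M1 ⊕ M2 — the shared key cancels under XOR.
byte 0: 65 xor 5f = 3a
byte 1: 32 xor 5c = 6e
byte 2: 56 xor 68 = 3e
byte 3: ab xor 19 = b2
byte 4: cd xor 23 = ee
byte 5: 35 xor aa = 9f
byte 6: 43 xor 95 = d6
byte 7: 87 xor 5a = dd
byte 8: 97 xor 08 = 9f
byte 9: b1 xor 4d = fc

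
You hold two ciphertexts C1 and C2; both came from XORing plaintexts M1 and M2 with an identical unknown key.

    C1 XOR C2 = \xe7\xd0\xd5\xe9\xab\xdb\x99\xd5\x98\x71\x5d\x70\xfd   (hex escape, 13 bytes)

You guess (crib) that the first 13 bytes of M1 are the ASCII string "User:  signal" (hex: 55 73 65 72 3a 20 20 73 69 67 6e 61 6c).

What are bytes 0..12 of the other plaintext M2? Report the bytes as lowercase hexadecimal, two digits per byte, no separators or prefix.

Since C1 ⊕ C2 = M1 ⊕ M2, XORing with the guessed M1 bytes yields the corresponding M2 bytes: M2 = (C1 ⊕ C2) ⊕ M1.
e7 ^ 55 = b2
d0 ^ 73 = a3
d5 ^ 65 = b0
e9 ^ 72 = 9b
ab ^ 3a = 91
db ^ 20 = fb
99 ^ 20 = b9
d5 ^ 73 = a6
98 ^ 69 = f1
71 ^ 67 = 16
5d ^ 6e = 33
70 ^ 61 = 11
fd ^ 6c = 91

b2a3b09b91fbb9a6f116331191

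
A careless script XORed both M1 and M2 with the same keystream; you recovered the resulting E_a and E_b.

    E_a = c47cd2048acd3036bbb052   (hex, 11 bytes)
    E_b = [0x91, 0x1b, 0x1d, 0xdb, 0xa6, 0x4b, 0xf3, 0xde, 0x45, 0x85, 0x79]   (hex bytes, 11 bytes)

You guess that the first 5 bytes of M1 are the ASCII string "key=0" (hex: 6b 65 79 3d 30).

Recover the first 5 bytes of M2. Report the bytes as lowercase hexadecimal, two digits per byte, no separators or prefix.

3e02b6e21c

First, E_a ⊕ E_b = (M1 ⊕ K) ⊕ (M2 ⊕ K) = M1 ⊕ M2, so the key drops out. Then M2 = (M1 ⊕ M2) ⊕ M1 over the first 5 bytes.
byte 0: (c4 xor 91) xor 6b = 55 xor 6b = 3e
byte 1: (7c xor 1b) xor 65 = 67 xor 65 = 02
byte 2: (d2 xor 1d) xor 79 = cf xor 79 = b6
byte 3: (04 xor db) xor 3d = df xor 3d = e2
byte 4: (8a xor a6) xor 30 = 2c xor 30 = 1c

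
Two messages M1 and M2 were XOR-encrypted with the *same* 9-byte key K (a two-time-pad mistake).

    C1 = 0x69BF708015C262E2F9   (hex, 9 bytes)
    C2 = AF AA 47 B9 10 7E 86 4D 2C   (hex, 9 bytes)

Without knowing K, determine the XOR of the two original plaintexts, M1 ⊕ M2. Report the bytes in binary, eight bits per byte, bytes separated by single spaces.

C1 ⊕ C2 = (M1 ⊕ K) ⊕ (M2 ⊕ K) = M1 ⊕ M2 — the shared key cancels under XOR.
69 xor af = c6
bf xor aa = 15
70 xor 47 = 37
80 xor b9 = 39
15 xor 10 = 05
c2 xor 7e = bc
62 xor 86 = e4
e2 xor 4d = af
f9 xor 2c = d5

11000110 00010101 00110111 00111001 00000101 10111100 11100100 10101111 11010101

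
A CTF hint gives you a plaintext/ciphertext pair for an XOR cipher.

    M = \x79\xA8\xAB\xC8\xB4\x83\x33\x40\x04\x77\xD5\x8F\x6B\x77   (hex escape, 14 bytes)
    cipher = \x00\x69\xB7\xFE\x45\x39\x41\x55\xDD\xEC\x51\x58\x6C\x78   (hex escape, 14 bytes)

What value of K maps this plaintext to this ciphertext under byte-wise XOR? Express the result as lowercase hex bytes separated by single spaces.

Since cipher = M ⊕ K, XORing both sides with M gives K = M ⊕ cipher.
byte 0: 121 XOR   0 = 121
byte 1: 168 XOR 105 = 193
byte 2: 171 XOR 183 =  28
byte 3: 200 XOR 254 =  54
byte 4: 180 XOR  69 = 241
byte 5: 131 XOR  57 = 186
byte 6:  51 XOR  65 = 114
byte 7:  64 XOR  85 =  21
byte 8:   4 XOR 221 = 217
byte 9: 119 XOR 236 = 155
byte 10: 213 XOR  81 = 132
byte 11: 143 XOR  88 = 215
byte 12: 107 XOR 108 =   7
byte 13: 119 XOR 120 =  15

79 c1 1c 36 f1 ba 72 15 d9 9b 84 d7 07 0f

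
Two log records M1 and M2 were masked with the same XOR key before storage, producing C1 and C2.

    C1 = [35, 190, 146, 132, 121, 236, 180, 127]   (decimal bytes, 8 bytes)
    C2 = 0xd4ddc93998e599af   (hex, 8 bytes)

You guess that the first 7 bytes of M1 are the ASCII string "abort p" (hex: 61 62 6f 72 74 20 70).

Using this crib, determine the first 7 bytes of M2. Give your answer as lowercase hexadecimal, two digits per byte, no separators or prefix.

First, C1 ⊕ C2 = (M1 ⊕ K) ⊕ (M2 ⊕ K) = M1 ⊕ M2, so the key drops out. Then M2 = (M1 ⊕ M2) ⊕ M1 over the first 7 bytes.
byte 0: (23 xor d4) xor 61 = f7 xor 61 = 96
byte 1: (be xor dd) xor 62 = 63 xor 62 = 01
byte 2: (92 xor c9) xor 6f = 5b xor 6f = 34
byte 3: (84 xor 39) xor 72 = bd xor 72 = cf
byte 4: (79 xor 98) xor 74 = e1 xor 74 = 95
byte 5: (ec xor e5) xor 20 = 09 xor 20 = 29
byte 6: (b4 xor 99) xor 70 = 2d xor 70 = 5d

960134cf95295d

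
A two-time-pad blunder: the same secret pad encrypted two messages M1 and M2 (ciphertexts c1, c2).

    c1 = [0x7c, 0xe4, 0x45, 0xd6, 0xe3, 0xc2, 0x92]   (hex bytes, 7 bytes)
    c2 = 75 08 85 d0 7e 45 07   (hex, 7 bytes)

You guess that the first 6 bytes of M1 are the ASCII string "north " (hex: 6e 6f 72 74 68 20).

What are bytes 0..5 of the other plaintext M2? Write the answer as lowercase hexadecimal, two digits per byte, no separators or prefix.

First, c1 ⊕ c2 = (M1 ⊕ K) ⊕ (M2 ⊕ K) = M1 ⊕ M2, so the key drops out. Then M2 = (M1 ⊕ M2) ⊕ M1 over the first 6 bytes.
byte 0: (7c xor 75) xor 6e = 09 xor 6e = 67
byte 1: (e4 xor 08) xor 6f = ec xor 6f = 83
byte 2: (45 xor 85) xor 72 = c0 xor 72 = b2
byte 3: (d6 xor d0) xor 74 = 06 xor 74 = 72
byte 4: (e3 xor 7e) xor 68 = 9d xor 68 = f5
byte 5: (c2 xor 45) xor 20 = 87 xor 20 = a7

6783b272f5a7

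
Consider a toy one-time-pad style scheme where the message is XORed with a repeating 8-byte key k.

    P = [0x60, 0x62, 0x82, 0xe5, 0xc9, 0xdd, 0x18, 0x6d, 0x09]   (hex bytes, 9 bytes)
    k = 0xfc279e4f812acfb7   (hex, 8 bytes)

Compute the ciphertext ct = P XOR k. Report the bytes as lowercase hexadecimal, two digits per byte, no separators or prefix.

The 8-byte key repeats, so the effective keystream is fc 27 9e 4f 81 2a cf b7 fc.
byte 0: 60 XOR fc = 9c
byte 1: 62 XOR 27 = 45
byte 2: 82 XOR 9e = 1c
byte 3: e5 XOR 4f = aa
byte 4: c9 XOR 81 = 48
byte 5: dd XOR 2a = f7
byte 6: 18 XOR cf = d7
byte 7: 6d XOR b7 = da
byte 8: 09 XOR fc = f5

9c451caa48f7d7daf5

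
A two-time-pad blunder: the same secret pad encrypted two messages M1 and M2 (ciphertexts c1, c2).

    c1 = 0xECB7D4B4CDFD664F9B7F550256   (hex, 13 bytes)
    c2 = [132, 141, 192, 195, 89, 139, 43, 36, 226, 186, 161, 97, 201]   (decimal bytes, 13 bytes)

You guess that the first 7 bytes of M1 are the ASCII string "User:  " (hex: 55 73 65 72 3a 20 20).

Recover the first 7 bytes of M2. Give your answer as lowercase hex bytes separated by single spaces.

First, c1 ⊕ c2 = (M1 ⊕ K) ⊕ (M2 ⊕ K) = M1 ⊕ M2, so the key drops out. Then M2 = (M1 ⊕ M2) ⊕ M1 over the first 7 bytes.
byte 0: (ec ^ 84) ^ 55 = 68 ^ 55 = 3d
byte 1: (b7 ^ 8d) ^ 73 = 3a ^ 73 = 49
byte 2: (d4 ^ c0) ^ 65 = 14 ^ 65 = 71
byte 3: (b4 ^ c3) ^ 72 = 77 ^ 72 = 05
byte 4: (cd ^ 59) ^ 3a = 94 ^ 3a = ae
byte 5: (fd ^ 8b) ^ 20 = 76 ^ 20 = 56
byte 6: (66 ^ 2b) ^ 20 = 4d ^ 20 = 6d

3d 49 71 05 ae 56 6d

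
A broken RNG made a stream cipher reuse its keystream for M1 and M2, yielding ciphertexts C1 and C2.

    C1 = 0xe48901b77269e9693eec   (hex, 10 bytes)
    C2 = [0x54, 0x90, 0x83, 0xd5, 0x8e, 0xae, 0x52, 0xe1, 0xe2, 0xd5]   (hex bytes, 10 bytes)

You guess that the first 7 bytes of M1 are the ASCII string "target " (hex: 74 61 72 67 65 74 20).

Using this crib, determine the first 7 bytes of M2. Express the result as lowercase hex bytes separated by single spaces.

First, C1 ⊕ C2 = (M1 ⊕ K) ⊕ (M2 ⊕ K) = M1 ⊕ M2, so the key drops out. Then M2 = (M1 ⊕ M2) ⊕ M1 over the first 7 bytes.
byte 0: (e4 XOR 54) XOR 74 = b0 XOR 74 = c4
byte 1: (89 XOR 90) XOR 61 = 19 XOR 61 = 78
byte 2: (01 XOR 83) XOR 72 = 82 XOR 72 = f0
byte 3: (b7 XOR d5) XOR 67 = 62 XOR 67 = 05
byte 4: (72 XOR 8e) XOR 65 = fc XOR 65 = 99
byte 5: (69 XOR ae) XOR 74 = c7 XOR 74 = b3
byte 6: (e9 XOR 52) XOR 20 = bb XOR 20 = 9b

c4 78 f0 05 99 b3 9b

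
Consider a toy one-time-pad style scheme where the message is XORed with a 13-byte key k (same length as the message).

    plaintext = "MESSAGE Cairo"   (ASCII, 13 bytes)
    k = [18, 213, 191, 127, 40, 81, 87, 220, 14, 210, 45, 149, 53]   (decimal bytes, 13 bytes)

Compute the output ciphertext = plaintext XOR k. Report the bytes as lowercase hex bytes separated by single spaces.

5f 90 ec 2c 69 16 12 fc 4d b3 44 e7 5a

byte 0: 4d xor 12 = 5f
byte 1: 45 xor d5 = 90
byte 2: 53 xor bf = ec
byte 3: 53 xor 7f = 2c
byte 4: 41 xor 28 = 69
byte 5: 47 xor 51 = 16
byte 6: 45 xor 57 = 12
byte 7: 20 xor dc = fc
byte 8: 43 xor 0e = 4d
byte 9: 61 xor d2 = b3
byte 10: 69 xor 2d = 44
byte 11: 72 xor 95 = e7
byte 12: 6f xor 35 = 5a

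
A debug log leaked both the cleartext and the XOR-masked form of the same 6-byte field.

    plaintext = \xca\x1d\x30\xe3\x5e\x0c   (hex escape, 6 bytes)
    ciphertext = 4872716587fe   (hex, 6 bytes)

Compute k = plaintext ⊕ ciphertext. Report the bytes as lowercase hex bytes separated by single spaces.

Since ciphertext = plaintext ⊕ k, XORing both sides with plaintext gives k = plaintext ⊕ ciphertext.
ca ⊕ 48 = 82
1d ⊕ 72 = 6f
30 ⊕ 71 = 41
e3 ⊕ 65 = 86
5e ⊕ 87 = d9
0c ⊕ fe = f2

82 6f 41 86 d9 f2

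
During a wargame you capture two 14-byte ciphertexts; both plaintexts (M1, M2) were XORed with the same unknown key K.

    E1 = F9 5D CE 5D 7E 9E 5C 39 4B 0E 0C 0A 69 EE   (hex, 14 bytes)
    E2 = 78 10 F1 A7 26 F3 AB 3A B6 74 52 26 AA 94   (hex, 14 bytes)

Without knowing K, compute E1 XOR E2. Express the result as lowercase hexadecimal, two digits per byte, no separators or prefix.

E1 ⊕ E2 = (M1 ⊕ K) ⊕ (M2 ⊕ K) = M1 ⊕ M2 — the shared key cancels under XOR.
f9 XOR 78 = 81
5d XOR 10 = 4d
ce XOR f1 = 3f
5d XOR a7 = fa
7e XOR 26 = 58
9e XOR f3 = 6d
5c XOR ab = f7
39 XOR 3a = 03
4b XOR b6 = fd
0e XOR 74 = 7a
0c XOR 52 = 5e
0a XOR 26 = 2c
69 XOR aa = c3
ee XOR 94 = 7a

814d3ffa586df703fd7a5e2cc37a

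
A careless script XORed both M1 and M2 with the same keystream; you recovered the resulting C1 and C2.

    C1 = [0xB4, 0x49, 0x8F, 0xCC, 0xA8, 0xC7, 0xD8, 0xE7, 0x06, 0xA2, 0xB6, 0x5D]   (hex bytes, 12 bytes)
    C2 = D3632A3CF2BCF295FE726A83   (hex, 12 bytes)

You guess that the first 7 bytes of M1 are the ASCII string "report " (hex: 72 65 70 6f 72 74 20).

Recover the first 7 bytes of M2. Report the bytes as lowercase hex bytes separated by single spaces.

First, C1 ⊕ C2 = (M1 ⊕ K) ⊕ (M2 ⊕ K) = M1 ⊕ M2, so the key drops out. Then M2 = (M1 ⊕ M2) ⊕ M1 over the first 7 bytes.
byte 0: (b4 ⊕ d3) ⊕ 72 = 67 ⊕ 72 = 15
byte 1: (49 ⊕ 63) ⊕ 65 = 2a ⊕ 65 = 4f
byte 2: (8f ⊕ 2a) ⊕ 70 = a5 ⊕ 70 = d5
byte 3: (cc ⊕ 3c) ⊕ 6f = f0 ⊕ 6f = 9f
byte 4: (a8 ⊕ f2) ⊕ 72 = 5a ⊕ 72 = 28
byte 5: (c7 ⊕ bc) ⊕ 74 = 7b ⊕ 74 = 0f
byte 6: (d8 ⊕ f2) ⊕ 20 = 2a ⊕ 20 = 0a

15 4f d5 9f 28 0f 0a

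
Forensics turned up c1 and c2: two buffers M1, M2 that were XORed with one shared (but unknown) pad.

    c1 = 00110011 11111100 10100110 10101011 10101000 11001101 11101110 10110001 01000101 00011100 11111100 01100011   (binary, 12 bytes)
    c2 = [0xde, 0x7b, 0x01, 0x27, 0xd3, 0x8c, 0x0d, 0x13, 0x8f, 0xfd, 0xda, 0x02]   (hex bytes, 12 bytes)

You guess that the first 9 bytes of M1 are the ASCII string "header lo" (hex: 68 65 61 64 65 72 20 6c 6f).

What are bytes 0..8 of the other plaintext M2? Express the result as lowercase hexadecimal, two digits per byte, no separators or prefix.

85e2c6e81e33c3cea5

First, c1 ⊕ c2 = (M1 ⊕ K) ⊕ (M2 ⊕ K) = M1 ⊕ M2, so the key drops out. Then M2 = (M1 ⊕ M2) ⊕ M1 over the first 9 bytes.
byte 0: (33 xor de) xor 68 = ed xor 68 = 85
byte 1: (fc xor 7b) xor 65 = 87 xor 65 = e2
byte 2: (a6 xor 01) xor 61 = a7 xor 61 = c6
byte 3: (ab xor 27) xor 64 = 8c xor 64 = e8
byte 4: (a8 xor d3) xor 65 = 7b xor 65 = 1e
byte 5: (cd xor 8c) xor 72 = 41 xor 72 = 33
byte 6: (ee xor 0d) xor 20 = e3 xor 20 = c3
byte 7: (b1 xor 13) xor 6c = a2 xor 6c = ce
byte 8: (45 xor 8f) xor 6f = ca xor 6f = a5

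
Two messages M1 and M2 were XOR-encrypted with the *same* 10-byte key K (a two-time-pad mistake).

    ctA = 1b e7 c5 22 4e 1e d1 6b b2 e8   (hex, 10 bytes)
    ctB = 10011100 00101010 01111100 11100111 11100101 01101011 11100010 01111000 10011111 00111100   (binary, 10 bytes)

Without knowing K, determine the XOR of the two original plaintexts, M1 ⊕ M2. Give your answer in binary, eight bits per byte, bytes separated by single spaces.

10000111 11001101 10111001 11000101 10101011 01110101 00110011 00010011 00101101 11010100

ctA ⊕ ctB = (M1 ⊕ K) ⊕ (M2 ⊕ K) = M1 ⊕ M2 — the shared key cancels under XOR.
byte 0: 1b XOR 9c = 87
byte 1: e7 XOR 2a = cd
byte 2: c5 XOR 7c = b9
byte 3: 22 XOR e7 = c5
byte 4: 4e XOR e5 = ab
byte 5: 1e XOR 6b = 75
byte 6: d1 XOR e2 = 33
byte 7: 6b XOR 78 = 13
byte 8: b2 XOR 9f = 2d
byte 9: e8 XOR 3c = d4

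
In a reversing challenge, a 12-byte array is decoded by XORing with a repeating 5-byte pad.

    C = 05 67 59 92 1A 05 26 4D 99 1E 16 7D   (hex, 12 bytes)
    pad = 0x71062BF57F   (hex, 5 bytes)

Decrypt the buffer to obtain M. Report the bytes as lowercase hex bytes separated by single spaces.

The 5-byte key repeats, so the effective keystream is 71 06 2b f5 7f 71 06 2b f5 7f 71 06.
byte 0:   5 ^ 113 = 116
byte 1: 103 ^   6 =  97
byte 2:  89 ^  43 = 114
byte 3: 146 ^ 245 = 103
byte 4:  26 ^ 127 = 101
byte 5:   5 ^ 113 = 116
byte 6:  38 ^   6 =  32
byte 7:  77 ^  43 = 102
byte 8: 153 ^ 245 = 108
byte 9:  30 ^ 127 =  97
byte 10:  22 ^ 113 = 103
byte 11: 125 ^   6 = 123

74 61 72 67 65 74 20 66 6c 61 67 7b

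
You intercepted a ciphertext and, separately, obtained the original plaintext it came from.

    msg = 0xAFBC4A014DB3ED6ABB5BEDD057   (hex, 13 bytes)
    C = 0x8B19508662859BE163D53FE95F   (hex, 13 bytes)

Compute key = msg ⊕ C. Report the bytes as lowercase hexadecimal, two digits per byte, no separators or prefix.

Since C = msg ⊕ key, XORing both sides with msg gives key = msg ⊕ C.
175 ^ 139 =  36
188 ^  25 = 165
 74 ^  80 =  26
  1 ^ 134 = 135
 77 ^  98 =  47
179 ^ 133 =  54
237 ^ 155 = 118
106 ^ 225 = 139
187 ^  99 = 216
 91 ^ 213 = 142
237 ^  63 = 210
208 ^ 233 =  57
 87 ^  95 =   8

24a51a872f36768bd88ed23908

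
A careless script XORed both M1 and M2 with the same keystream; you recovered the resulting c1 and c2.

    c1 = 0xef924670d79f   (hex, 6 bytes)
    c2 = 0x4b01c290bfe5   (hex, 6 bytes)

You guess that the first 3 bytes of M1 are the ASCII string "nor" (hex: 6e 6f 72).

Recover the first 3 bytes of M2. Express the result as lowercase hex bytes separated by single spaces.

First, c1 ⊕ c2 = (M1 ⊕ K) ⊕ (M2 ⊕ K) = M1 ⊕ M2, so the key drops out. Then M2 = (M1 ⊕ M2) ⊕ M1 over the first 3 bytes.
byte 0: (ef xor 4b) xor 6e = a4 xor 6e = ca
byte 1: (92 xor 01) xor 6f = 93 xor 6f = fc
byte 2: (46 xor c2) xor 72 = 84 xor 72 = f6

ca fc f6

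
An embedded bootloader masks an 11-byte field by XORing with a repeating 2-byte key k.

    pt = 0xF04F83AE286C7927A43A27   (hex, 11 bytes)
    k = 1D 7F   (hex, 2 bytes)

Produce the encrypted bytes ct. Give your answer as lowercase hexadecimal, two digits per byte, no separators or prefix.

ed309ed135136458b9453a

The 2-byte key repeats, so the effective keystream is 1d 7f 1d 7f 1d 7f 1d 7f 1d 7f 1d.
byte 0: f0 xor 1d = ed
byte 1: 4f xor 7f = 30
byte 2: 83 xor 1d = 9e
byte 3: ae xor 7f = d1
byte 4: 28 xor 1d = 35
byte 5: 6c xor 7f = 13
byte 6: 79 xor 1d = 64
byte 7: 27 xor 7f = 58
byte 8: a4 xor 1d = b9
byte 9: 3a xor 7f = 45
byte 10: 27 xor 1d = 3a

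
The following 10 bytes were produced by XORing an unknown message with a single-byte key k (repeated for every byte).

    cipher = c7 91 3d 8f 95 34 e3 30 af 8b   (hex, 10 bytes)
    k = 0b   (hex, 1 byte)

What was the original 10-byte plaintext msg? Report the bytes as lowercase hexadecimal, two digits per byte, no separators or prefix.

cc9a36849e3fe83ba480

The 1-byte key repeats, so the effective keystream is 0b 0b 0b 0b 0b 0b 0b 0b 0b 0b.
byte 0: 11000111 ⊕ 00001011 = 11001100
byte 1: 10010001 ⊕ 00001011 = 10011010
byte 2: 00111101 ⊕ 00001011 = 00110110
byte 3: 10001111 ⊕ 00001011 = 10000100
byte 4: 10010101 ⊕ 00001011 = 10011110
byte 5: 00110100 ⊕ 00001011 = 00111111
byte 6: 11100011 ⊕ 00001011 = 11101000
byte 7: 00110000 ⊕ 00001011 = 00111011
byte 8: 10101111 ⊕ 00001011 = 10100100
byte 9: 10001011 ⊕ 00001011 = 10000000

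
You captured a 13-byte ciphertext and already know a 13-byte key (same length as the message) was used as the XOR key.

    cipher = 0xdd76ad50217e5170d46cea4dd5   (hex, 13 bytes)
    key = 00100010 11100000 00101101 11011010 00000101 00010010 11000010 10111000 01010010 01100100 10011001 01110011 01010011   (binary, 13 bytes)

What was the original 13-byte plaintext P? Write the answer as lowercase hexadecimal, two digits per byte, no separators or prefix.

XOR is its own inverse, so applying the key byte-wise gives the result directly.
221 XOR  34 = 255
118 XOR 224 = 150
173 XOR  45 = 128
 80 XOR 218 = 138
 33 XOR   5 =  36
126 XOR  18 = 108
 81 XOR 194 = 147
112 XOR 184 = 200
212 XOR  82 = 134
108 XOR 100 =   8
234 XOR 153 = 115
 77 XOR 115 =  62
213 XOR  83 = 134

ff96808a246c93c88608733e86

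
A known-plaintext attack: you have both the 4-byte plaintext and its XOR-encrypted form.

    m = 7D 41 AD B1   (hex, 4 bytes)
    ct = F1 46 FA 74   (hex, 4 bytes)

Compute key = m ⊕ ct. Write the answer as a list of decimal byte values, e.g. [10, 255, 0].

[140, 7, 87, 197]

Since ct = m ⊕ key, XORing both sides with m gives key = m ⊕ ct.
7d XOR f1 = 8c
41 XOR 46 = 07
ad XOR fa = 57
b1 XOR 74 = c5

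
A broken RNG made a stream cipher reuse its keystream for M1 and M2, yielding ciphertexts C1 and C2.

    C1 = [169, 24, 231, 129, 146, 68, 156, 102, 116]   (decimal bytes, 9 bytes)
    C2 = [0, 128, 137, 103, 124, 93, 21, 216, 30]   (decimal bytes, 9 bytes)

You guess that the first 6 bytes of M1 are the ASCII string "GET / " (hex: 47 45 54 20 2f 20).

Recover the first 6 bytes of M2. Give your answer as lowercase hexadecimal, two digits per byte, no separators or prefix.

First, C1 ⊕ C2 = (M1 ⊕ K) ⊕ (M2 ⊕ K) = M1 ⊕ M2, so the key drops out. Then M2 = (M1 ⊕ M2) ⊕ M1 over the first 6 bytes.
byte 0: (a9 xor 00) xor 47 = a9 xor 47 = ee
byte 1: (18 xor 80) xor 45 = 98 xor 45 = dd
byte 2: (e7 xor 89) xor 54 = 6e xor 54 = 3a
byte 3: (81 xor 67) xor 20 = e6 xor 20 = c6
byte 4: (92 xor 7c) xor 2f = ee xor 2f = c1
byte 5: (44 xor 5d) xor 20 = 19 xor 20 = 39

eedd3ac6c139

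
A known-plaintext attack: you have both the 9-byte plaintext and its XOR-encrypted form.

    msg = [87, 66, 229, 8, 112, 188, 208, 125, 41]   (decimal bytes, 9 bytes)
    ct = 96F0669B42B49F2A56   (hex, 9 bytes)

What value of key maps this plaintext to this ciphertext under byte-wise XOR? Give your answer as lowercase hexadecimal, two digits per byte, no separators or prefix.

Since ct = msg ⊕ key, XORing both sides with msg gives key = msg ⊕ ct.
01010111 XOR 10010110 = 11000001
01000010 XOR 11110000 = 10110010
11100101 XOR 01100110 = 10000011
00001000 XOR 10011011 = 10010011
01110000 XOR 01000010 = 00110010
10111100 XOR 10110100 = 00001000
11010000 XOR 10011111 = 01001111
01111101 XOR 00101010 = 01010111
00101001 XOR 01010110 = 01111111

c1b2839332084f577f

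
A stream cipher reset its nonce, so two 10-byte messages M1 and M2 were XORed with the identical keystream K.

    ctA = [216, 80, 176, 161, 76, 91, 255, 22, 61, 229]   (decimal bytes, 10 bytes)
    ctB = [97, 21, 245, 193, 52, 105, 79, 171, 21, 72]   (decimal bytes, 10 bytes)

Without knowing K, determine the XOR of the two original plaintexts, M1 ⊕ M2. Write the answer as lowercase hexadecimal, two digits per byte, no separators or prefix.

ctA ⊕ ctB = (M1 ⊕ K) ⊕ (M2 ⊕ K) = M1 ⊕ M2 — the shared key cancels under XOR.
byte 0: 11011000 XOR 01100001 = 10111001
byte 1: 01010000 XOR 00010101 = 01000101
byte 2: 10110000 XOR 11110101 = 01000101
byte 3: 10100001 XOR 11000001 = 01100000
byte 4: 01001100 XOR 00110100 = 01111000
byte 5: 01011011 XOR 01101001 = 00110010
byte 6: 11111111 XOR 01001111 = 10110000
byte 7: 00010110 XOR 10101011 = 10111101
byte 8: 00111101 XOR 00010101 = 00101000
byte 9: 11100101 XOR 01001000 = 10101101

b94545607832b0bd28ad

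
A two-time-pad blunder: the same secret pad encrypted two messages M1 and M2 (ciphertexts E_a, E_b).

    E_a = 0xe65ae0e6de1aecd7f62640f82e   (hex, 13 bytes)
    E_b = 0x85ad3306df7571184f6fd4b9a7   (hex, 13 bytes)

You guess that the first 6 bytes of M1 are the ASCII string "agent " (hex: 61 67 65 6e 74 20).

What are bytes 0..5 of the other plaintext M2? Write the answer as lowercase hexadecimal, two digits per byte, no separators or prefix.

0290b68e754f

First, E_a ⊕ E_b = (M1 ⊕ K) ⊕ (M2 ⊕ K) = M1 ⊕ M2, so the key drops out. Then M2 = (M1 ⊕ M2) ⊕ M1 over the first 6 bytes.
byte 0: (e6 ^ 85) ^ 61 = 63 ^ 61 = 02
byte 1: (5a ^ ad) ^ 67 = f7 ^ 67 = 90
byte 2: (e0 ^ 33) ^ 65 = d3 ^ 65 = b6
byte 3: (e6 ^ 06) ^ 6e = e0 ^ 6e = 8e
byte 4: (de ^ df) ^ 74 = 01 ^ 74 = 75
byte 5: (1a ^ 75) ^ 20 = 6f ^ 20 = 4f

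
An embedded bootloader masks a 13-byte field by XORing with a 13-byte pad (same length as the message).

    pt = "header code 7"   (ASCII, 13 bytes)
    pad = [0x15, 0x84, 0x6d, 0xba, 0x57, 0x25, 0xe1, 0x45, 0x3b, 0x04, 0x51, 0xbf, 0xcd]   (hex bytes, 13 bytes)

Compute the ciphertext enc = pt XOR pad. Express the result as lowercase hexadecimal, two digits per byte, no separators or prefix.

104 ^  21 = 125
101 ^ 132 = 225
 97 ^ 109 =  12
100 ^ 186 = 222
101 ^  87 =  50
114 ^  37 =  87
 32 ^ 225 = 193
 99 ^  69 =  38
111 ^  59 =  84
100 ^   4 =  96
101 ^  81 =  52
 32 ^ 191 = 159
 55 ^ 205 = 250

7de10cde3257c1265460349ffa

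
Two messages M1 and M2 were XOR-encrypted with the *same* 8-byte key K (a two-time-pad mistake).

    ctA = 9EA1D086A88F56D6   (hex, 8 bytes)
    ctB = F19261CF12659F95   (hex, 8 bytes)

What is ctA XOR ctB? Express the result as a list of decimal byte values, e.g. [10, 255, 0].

ctA ⊕ ctB = (M1 ⊕ K) ⊕ (M2 ⊕ K) = M1 ⊕ M2 — the shared key cancels under XOR.
158 xor 241 = 111
161 xor 146 =  51
208 xor  97 = 177
134 xor 207 =  73
168 xor  18 = 186
143 xor 101 = 234
 86 xor 159 = 201
214 xor 149 =  67

[111, 51, 177, 73, 186, 234, 201, 67]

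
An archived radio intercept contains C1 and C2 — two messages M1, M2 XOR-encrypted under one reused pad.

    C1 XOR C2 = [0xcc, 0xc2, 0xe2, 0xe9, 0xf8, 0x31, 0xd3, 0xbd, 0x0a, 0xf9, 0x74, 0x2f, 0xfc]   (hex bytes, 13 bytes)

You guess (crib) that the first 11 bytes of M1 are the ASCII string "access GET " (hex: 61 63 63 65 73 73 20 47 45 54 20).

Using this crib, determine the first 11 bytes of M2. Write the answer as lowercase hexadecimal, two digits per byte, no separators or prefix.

Since C1 ⊕ C2 = M1 ⊕ M2, XORing with the guessed M1 bytes yields the corresponding M2 bytes: M2 = (C1 ⊕ C2) ⊕ M1.
byte 0: cc ^ 61 = ad
byte 1: c2 ^ 63 = a1
byte 2: e2 ^ 63 = 81
byte 3: e9 ^ 65 = 8c
byte 4: f8 ^ 73 = 8b
byte 5: 31 ^ 73 = 42
byte 6: d3 ^ 20 = f3
byte 7: bd ^ 47 = fa
byte 8: 0a ^ 45 = 4f
byte 9: f9 ^ 54 = ad
byte 10: 74 ^ 20 = 54

ada1818c8b42f3fa4fad54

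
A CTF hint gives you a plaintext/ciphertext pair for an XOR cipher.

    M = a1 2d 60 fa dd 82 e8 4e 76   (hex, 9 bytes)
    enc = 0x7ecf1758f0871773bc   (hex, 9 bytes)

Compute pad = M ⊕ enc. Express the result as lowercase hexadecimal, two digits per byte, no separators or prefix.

Since enc = M ⊕ pad, XORing both sides with M gives pad = M ⊕ enc.
byte 0: 161 XOR 126 = 223
byte 1:  45 XOR 207 = 226
byte 2:  96 XOR  23 = 119
byte 3: 250 XOR  88 = 162
byte 4: 221 XOR 240 =  45
byte 5: 130 XOR 135 =   5
byte 6: 232 XOR  23 = 255
byte 7:  78 XOR 115 =  61
byte 8: 118 XOR 188 = 202

dfe277a22d05ff3dca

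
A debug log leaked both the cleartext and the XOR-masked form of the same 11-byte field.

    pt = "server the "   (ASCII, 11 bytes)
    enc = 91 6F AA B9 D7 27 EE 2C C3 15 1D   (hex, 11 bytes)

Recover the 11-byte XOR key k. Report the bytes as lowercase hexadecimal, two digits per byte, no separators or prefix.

e20ad8cfb255ce58ab703d

Since enc = pt ⊕ k, XORing both sides with pt gives k = pt ⊕ enc.
byte 0: 115 xor 145 = 226
byte 1: 101 xor 111 =  10
byte 2: 114 xor 170 = 216
byte 3: 118 xor 185 = 207
byte 4: 101 xor 215 = 178
byte 5: 114 xor  39 =  85
byte 6:  32 xor 238 = 206
byte 7: 116 xor  44 =  88
byte 8: 104 xor 195 = 171
byte 9: 101 xor  21 = 112
byte 10:  32 xor  29 =  61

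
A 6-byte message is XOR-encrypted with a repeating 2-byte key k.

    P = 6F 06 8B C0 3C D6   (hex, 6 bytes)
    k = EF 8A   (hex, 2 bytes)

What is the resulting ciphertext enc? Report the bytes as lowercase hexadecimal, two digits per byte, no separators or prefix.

The 2-byte key repeats, so the effective keystream is ef 8a ef 8a ef 8a.
byte 0: 6f ^ ef = 80
byte 1: 06 ^ 8a = 8c
byte 2: 8b ^ ef = 64
byte 3: c0 ^ 8a = 4a
byte 4: 3c ^ ef = d3
byte 5: d6 ^ 8a = 5c

808c644ad35c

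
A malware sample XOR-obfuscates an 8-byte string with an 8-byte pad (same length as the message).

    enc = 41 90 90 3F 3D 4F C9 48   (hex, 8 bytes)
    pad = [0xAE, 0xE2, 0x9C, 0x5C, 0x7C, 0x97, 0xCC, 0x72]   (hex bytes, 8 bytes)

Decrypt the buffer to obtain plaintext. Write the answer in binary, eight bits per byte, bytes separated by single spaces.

11101111 01110010 00001100 01100011 01000001 11011000 00000101 00111010

XOR is its own inverse, so applying the key byte-wise gives the result directly.
41 ⊕ ae = ef
90 ⊕ e2 = 72
90 ⊕ 9c = 0c
3f ⊕ 5c = 63
3d ⊕ 7c = 41
4f ⊕ 97 = d8
c9 ⊕ cc = 05
48 ⊕ 72 = 3a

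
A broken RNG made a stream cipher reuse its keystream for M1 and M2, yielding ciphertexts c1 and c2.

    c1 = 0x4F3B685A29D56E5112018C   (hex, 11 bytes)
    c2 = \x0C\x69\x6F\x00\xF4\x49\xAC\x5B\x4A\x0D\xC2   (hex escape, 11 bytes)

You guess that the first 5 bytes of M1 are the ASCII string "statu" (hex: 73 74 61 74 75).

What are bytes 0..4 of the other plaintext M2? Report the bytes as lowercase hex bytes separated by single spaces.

First, c1 ⊕ c2 = (M1 ⊕ K) ⊕ (M2 ⊕ K) = M1 ⊕ M2, so the key drops out. Then M2 = (M1 ⊕ M2) ⊕ M1 over the first 5 bytes.
byte 0: (4f XOR 0c) XOR 73 = 43 XOR 73 = 30
byte 1: (3b XOR 69) XOR 74 = 52 XOR 74 = 26
byte 2: (68 XOR 6f) XOR 61 = 07 XOR 61 = 66
byte 3: (5a XOR 00) XOR 74 = 5a XOR 74 = 2e
byte 4: (29 XOR f4) XOR 75 = dd XOR 75 = a8

30 26 66 2e a8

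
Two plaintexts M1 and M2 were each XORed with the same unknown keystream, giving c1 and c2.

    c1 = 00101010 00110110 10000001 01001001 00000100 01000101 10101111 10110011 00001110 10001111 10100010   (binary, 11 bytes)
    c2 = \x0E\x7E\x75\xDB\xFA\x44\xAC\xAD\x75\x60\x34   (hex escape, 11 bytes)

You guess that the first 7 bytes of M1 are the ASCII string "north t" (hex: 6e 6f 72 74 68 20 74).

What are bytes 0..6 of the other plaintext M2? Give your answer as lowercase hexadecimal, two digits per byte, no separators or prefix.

4a2786e6962177

First, c1 ⊕ c2 = (M1 ⊕ K) ⊕ (M2 ⊕ K) = M1 ⊕ M2, so the key drops out. Then M2 = (M1 ⊕ M2) ⊕ M1 over the first 7 bytes.
byte 0: (2a ^ 0e) ^ 6e = 24 ^ 6e = 4a
byte 1: (36 ^ 7e) ^ 6f = 48 ^ 6f = 27
byte 2: (81 ^ 75) ^ 72 = f4 ^ 72 = 86
byte 3: (49 ^ db) ^ 74 = 92 ^ 74 = e6
byte 4: (04 ^ fa) ^ 68 = fe ^ 68 = 96
byte 5: (45 ^ 44) ^ 20 = 01 ^ 20 = 21
byte 6: (af ^ ac) ^ 74 = 03 ^ 74 = 77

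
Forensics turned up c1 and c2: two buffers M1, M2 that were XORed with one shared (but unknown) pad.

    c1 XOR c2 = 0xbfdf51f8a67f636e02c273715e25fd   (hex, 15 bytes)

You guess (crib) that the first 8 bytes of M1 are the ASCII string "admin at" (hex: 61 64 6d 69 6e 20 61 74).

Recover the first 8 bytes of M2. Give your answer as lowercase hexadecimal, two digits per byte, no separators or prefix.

Since c1 ⊕ c2 = M1 ⊕ M2, XORing with the guessed M1 bytes yields the corresponding M2 bytes: M2 = (c1 ⊕ c2) ⊕ M1.
bf ^ 61 = de
df ^ 64 = bb
51 ^ 6d = 3c
f8 ^ 69 = 91
a6 ^ 6e = c8
7f ^ 20 = 5f
63 ^ 61 = 02
6e ^ 74 = 1a

debb3c91c85f021a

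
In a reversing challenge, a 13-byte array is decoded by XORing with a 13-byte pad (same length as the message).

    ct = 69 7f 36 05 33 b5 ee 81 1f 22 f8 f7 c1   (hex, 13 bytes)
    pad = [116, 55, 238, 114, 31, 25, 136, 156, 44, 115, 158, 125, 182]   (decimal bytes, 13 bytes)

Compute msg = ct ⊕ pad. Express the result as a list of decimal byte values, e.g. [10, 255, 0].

[29, 72, 216, 119, 44, 172, 102, 29, 51, 81, 102, 138, 119]

XOR is its own inverse, so applying the key byte-wise gives the result directly.
69 xor 74 = 1d
7f xor 37 = 48
36 xor ee = d8
05 xor 72 = 77
33 xor 1f = 2c
b5 xor 19 = ac
ee xor 88 = 66
81 xor 9c = 1d
1f xor 2c = 33
22 xor 73 = 51
f8 xor 9e = 66
f7 xor 7d = 8a
c1 xor b6 = 77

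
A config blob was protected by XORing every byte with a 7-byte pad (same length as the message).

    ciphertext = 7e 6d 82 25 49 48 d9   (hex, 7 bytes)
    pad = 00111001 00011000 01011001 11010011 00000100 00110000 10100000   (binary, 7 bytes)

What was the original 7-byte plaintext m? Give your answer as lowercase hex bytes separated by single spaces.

47 75 db f6 4d 78 79

XOR is its own inverse, so applying the key byte-wise gives the result directly.
01111110 xor 00111001 = 01000111
01101101 xor 00011000 = 01110101
10000010 xor 01011001 = 11011011
00100101 xor 11010011 = 11110110
01001001 xor 00000100 = 01001101
01001000 xor 00110000 = 01111000
11011001 xor 10100000 = 01111001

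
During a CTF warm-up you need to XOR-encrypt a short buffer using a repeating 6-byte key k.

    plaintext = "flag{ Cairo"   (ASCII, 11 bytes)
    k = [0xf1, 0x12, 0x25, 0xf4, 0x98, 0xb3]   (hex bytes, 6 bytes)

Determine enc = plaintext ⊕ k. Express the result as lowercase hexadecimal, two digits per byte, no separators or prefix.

The 6-byte key repeats, so the effective keystream is f1 12 25 f4 98 b3 f1 12 25 f4 98.
byte 0: 01100110 ⊕ 11110001 = 10010111
byte 1: 01101100 ⊕ 00010010 = 01111110
byte 2: 01100001 ⊕ 00100101 = 01000100
byte 3: 01100111 ⊕ 11110100 = 10010011
byte 4: 01111011 ⊕ 10011000 = 11100011
byte 5: 00100000 ⊕ 10110011 = 10010011
byte 6: 01000011 ⊕ 11110001 = 10110010
byte 7: 01100001 ⊕ 00010010 = 01110011
byte 8: 01101001 ⊕ 00100101 = 01001100
byte 9: 01110010 ⊕ 11110100 = 10000110
byte 10: 01101111 ⊕ 10011000 = 11110111

977e4493e393b2734c86f7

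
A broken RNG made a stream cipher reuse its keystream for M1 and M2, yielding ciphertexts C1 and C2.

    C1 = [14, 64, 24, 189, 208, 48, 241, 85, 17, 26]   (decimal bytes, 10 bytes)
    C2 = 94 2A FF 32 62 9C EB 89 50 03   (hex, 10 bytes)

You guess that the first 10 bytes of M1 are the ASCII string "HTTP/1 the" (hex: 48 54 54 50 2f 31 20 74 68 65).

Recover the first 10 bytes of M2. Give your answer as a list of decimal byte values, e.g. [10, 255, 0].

First, C1 ⊕ C2 = (M1 ⊕ K) ⊕ (M2 ⊕ K) = M1 ⊕ M2, so the key drops out. Then M2 = (M1 ⊕ M2) ⊕ M1 over the first 10 bytes.
byte 0: (0e ^ 94) ^ 48 = 9a ^ 48 = d2
byte 1: (40 ^ 2a) ^ 54 = 6a ^ 54 = 3e
byte 2: (18 ^ ff) ^ 54 = e7 ^ 54 = b3
byte 3: (bd ^ 32) ^ 50 = 8f ^ 50 = df
byte 4: (d0 ^ 62) ^ 2f = b2 ^ 2f = 9d
byte 5: (30 ^ 9c) ^ 31 = ac ^ 31 = 9d
byte 6: (f1 ^ eb) ^ 20 = 1a ^ 20 = 3a
byte 7: (55 ^ 89) ^ 74 = dc ^ 74 = a8
byte 8: (11 ^ 50) ^ 68 = 41 ^ 68 = 29
byte 9: (1a ^ 03) ^ 65 = 19 ^ 65 = 7c

[210, 62, 179, 223, 157, 157, 58, 168, 41, 124]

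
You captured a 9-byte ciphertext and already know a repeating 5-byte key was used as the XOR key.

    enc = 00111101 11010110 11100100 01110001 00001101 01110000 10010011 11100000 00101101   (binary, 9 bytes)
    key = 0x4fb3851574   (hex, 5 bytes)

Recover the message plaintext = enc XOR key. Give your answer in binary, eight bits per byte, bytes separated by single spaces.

The 5-byte key repeats, so the effective keystream is 4f b3 85 15 74 4f b3 85 15.
byte 0: 3d XOR 4f = 72
byte 1: d6 XOR b3 = 65
byte 2: e4 XOR 85 = 61
byte 3: 71 XOR 15 = 64
byte 4: 0d XOR 74 = 79
byte 5: 70 XOR 4f = 3f
byte 6: 93 XOR b3 = 20
byte 7: e0 XOR 85 = 65
byte 8: 2d XOR 15 = 38

01110010 01100101 01100001 01100100 01111001 00111111 00100000 01100101 00111000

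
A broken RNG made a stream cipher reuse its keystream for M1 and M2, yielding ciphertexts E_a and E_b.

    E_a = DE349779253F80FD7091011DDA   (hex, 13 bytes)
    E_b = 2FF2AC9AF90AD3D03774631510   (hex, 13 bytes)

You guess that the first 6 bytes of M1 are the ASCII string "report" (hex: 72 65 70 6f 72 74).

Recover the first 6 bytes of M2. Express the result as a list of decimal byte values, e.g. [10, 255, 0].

[131, 163, 75, 140, 174, 65]

First, E_a ⊕ E_b = (M1 ⊕ K) ⊕ (M2 ⊕ K) = M1 ⊕ M2, so the key drops out. Then M2 = (M1 ⊕ M2) ⊕ M1 over the first 6 bytes.
byte 0: (de ^ 2f) ^ 72 = f1 ^ 72 = 83
byte 1: (34 ^ f2) ^ 65 = c6 ^ 65 = a3
byte 2: (97 ^ ac) ^ 70 = 3b ^ 70 = 4b
byte 3: (79 ^ 9a) ^ 6f = e3 ^ 6f = 8c
byte 4: (25 ^ f9) ^ 72 = dc ^ 72 = ae
byte 5: (3f ^ 0a) ^ 74 = 35 ^ 74 = 41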